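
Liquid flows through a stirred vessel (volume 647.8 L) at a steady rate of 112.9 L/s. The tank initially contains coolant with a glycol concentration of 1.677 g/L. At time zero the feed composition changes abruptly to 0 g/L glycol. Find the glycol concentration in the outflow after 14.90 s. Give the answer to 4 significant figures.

Unsteady species balance (constant V, well mixed): V dC/dt = Q(C_in − C).
Time constant τ = V/Q = 647.8/112.9 = 5.73782 s.
This is linear first-order; C(t) = C_in + (C₀ − C_in) e^(−t/τ).
C(14.90) = 0 + (1.677 − 0)·e^(−14.90/5.73782) = 0 + (1.67700)·0.0745113 = 0.124955 g/L.

0.1250 g/L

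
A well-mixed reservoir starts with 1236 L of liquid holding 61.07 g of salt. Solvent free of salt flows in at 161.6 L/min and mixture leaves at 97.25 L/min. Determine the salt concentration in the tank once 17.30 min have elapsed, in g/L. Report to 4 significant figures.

0.009849 g/L

Total volume: dV/dt = Q_in − Q_out = 64.3500 L/min, so V(t) = 1236 + 64.3500 t and V(17.30) = 2349.26 L.
Species balance (pure solvent in): dm/dt = −Q_out · m/V(t).
Separate: dm/m = −Q_out dt/V(t) ⇒ ln(m/m₀) = −(Q_out/(Q_in−Q_out)) ln(V/V₀).
m = m₀ (V₀/V)^(Q_out/(Q_in−Q_out)) = 61.07 × (1236/2349.26)^(1.51127) = 23.1376 g.
C = m/V = 23.1376/2349.26 = 0.00984890 g/L.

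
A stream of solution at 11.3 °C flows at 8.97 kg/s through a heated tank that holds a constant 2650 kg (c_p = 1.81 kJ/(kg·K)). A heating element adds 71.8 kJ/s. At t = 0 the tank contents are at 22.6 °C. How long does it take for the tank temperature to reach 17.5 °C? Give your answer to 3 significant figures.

Heat balance on the well-mixed liquid: M c_p dT/dt = ṁ c_p (T_in − T) + 71.8.
τ = M/ṁ = 295.43 s; T_ss = T_in + Q̇/(ṁ c_p) = 15.722 °C.
T(t) = T_ss + (T₀ − T_ss) e^(−t/τ). Set T = 17.5:
e^(−t/τ) = (17.5 − 15.722)/(22.6 − 15.722) = 0.25847
t = −295.43 · ln(0.25847) = 399.71 s.

400 s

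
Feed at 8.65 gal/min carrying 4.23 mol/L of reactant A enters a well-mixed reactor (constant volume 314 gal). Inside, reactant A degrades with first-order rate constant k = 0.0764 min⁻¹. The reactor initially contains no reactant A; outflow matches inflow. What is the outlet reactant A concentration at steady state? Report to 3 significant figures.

1.12 mol/L

V dC/dt = Q(C_in − C) − k V C.
Steady state (dC/dt = 0): C_ss = Q C_in/(Q + kV) = C_in/(1 + kV/Q).
C_ss = 8.65·4.23/(8.65 + 0.0764·314) = 36.590/32.640 = 1.1210 mol/L.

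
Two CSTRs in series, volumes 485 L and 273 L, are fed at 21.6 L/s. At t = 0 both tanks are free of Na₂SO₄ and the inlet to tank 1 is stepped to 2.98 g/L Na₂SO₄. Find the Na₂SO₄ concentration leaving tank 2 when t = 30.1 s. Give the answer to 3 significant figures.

1.55 g/L

Each tank obeys Vᵢ dCᵢ/dt = Q(Cᵢ₋₁ − Cᵢ), so τᵢ = Vᵢ/Q.
τ₁ = 485/21.6 = 22.454 s; τ₂ = 273/21.6 = 12.639 s.
Tank 1: C₁ = C_in(1 − e^(−t/τ₁)). Tank 2 (τ₁ ≠ τ₂): C₂ = C_in[1 − (τ₁ e^(−t/τ₁) − τ₂ e^(−t/τ₂))/(τ₁ − τ₂)].
At t = 30.1: e^(−t/τ₁) = 0.26171, e^(−t/τ₂) = 0.092408.
C₂ = 2.98·[1 − (22.454·0.26171 − 12.639·0.092408)/(9.8148)] = 2.98·0.52028 = 1.5504 g/L.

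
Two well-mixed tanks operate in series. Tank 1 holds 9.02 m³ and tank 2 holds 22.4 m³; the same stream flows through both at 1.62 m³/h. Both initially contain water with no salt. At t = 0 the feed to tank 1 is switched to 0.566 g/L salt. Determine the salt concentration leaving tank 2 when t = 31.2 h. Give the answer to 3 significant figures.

0.468 g/L

Each tank obeys Vᵢ dCᵢ/dt = Q(Cᵢ₋₁ − Cᵢ), so τᵢ = Vᵢ/Q.
τ₁ = 9.02/1.62 = 5.5679 h; τ₂ = 22.4/1.62 = 13.827 h.
Tank 1: C₁ = C_in(1 − e^(−t/τ₁)). Tank 2 (τ₁ ≠ τ₂): C₂ = C_in[1 − (τ₁ e^(−t/τ₁) − τ₂ e^(−t/τ₂))/(τ₁ − τ₂)].
At t = 31.2: e^(−t/τ₁) = 0.0036848, e^(−t/τ₂) = 0.10472.
C₂ = 0.566·[1 − (5.5679·0.0036848 − 13.827·0.10472)/(-8.2593)] = 0.566·0.82716 = 0.46817 g/L.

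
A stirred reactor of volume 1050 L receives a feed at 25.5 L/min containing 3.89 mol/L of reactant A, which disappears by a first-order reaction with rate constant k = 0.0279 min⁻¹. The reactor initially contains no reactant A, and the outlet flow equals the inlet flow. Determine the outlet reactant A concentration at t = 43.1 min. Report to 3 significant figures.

Species balance: V dC/dt = Q C_in − Q C − k V C.
dC/dt = (Q/V) C_in − (Q/V + k) C; effective rate a = Q/V + k = 0.024286 + 0.0279 = 0.052186 min⁻¹.
C_ss = Q C_in/(Q + kV) = 1.8103 mol/L; C(t) = C_ss + (C₀ − C_ss) e^(−a t).
C(43.1) = 1.8103 + (-1.8103)·e^(−0.052186·43.1) = 1.8103 + (-1.8103)·0.10548 = 1.6193 mol/L.

1.62 mol/L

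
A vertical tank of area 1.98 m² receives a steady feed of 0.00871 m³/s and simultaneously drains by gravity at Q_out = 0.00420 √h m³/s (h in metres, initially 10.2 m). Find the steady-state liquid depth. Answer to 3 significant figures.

Volume balance on the tank: A dh/dt = Q_in − 0.00420 √h. At steady state dh/dt = 0:
Q_in = 0.00420 √h_ss ⇒ √h_ss = 0.00871/0.00420 = 2.0738.
h_ss = 2.0738² = 4.3007 m. (Since h₀ = 10.2 m > h_ss, the level will fall toward this value.)

4.30 m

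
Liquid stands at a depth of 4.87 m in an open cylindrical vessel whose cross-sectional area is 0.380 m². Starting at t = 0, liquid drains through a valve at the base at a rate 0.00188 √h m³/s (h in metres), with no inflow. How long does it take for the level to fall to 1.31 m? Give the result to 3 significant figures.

429 s

With no inflow, A dh/dt = −0.00188 √h.
This is separable: 2 d(√h)/dt = −0.00188/A, so √h = √h₀ − (0.00188/(2A)) t.
t = 2A(√h₀ − √h)/0.00188 = 2·0.380·(√4.87 − √1.31)/0.00188
  = 0.76000 × (2.2068 − 1.1446) / 0.00188 = 429.42 s.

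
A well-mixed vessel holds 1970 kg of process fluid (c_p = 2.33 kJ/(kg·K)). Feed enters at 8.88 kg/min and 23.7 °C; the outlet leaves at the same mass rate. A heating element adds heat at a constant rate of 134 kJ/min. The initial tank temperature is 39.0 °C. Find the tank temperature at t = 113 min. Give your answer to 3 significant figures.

35.5 °C

Energy balance: M c_p dT/dt = ṁ c_p (T_in − T) + 134.
Rearrange: dT/dt = (T_ss − T)/τ with τ = M/ṁ = 221.85 min and T_ss = T_in + Q̇/(ṁ c_p) = 30.176 °C.
This is linear first-order; T(t) = T_ss + (T₀ − T_ss) e^(−t/τ).
T(113) = 30.176 + (8.8236)·e^(−113/221.85) = 30.176 + (8.8236)·0.60088 = 35.478 °C.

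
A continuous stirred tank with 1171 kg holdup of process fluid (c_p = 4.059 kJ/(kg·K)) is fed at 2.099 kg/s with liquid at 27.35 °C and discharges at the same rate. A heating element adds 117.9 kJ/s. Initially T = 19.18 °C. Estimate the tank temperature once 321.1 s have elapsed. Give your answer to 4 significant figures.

28.81 °C

Unsteady energy balance on the tank contents: M c_p dT/dt = ṁ c_p (T_in − T) + 117.9.
τ = M/ṁ = 557.885 s; T_ss = T_in + Q̇/(ṁ c_p) = 27.35 + 117.9/(2.099·4.059) = 41.1883 °C.
This is linear first-order; T(t) = T_ss + (T₀ − T_ss) e^(−t/τ).
T(321.1) = 41.1883 + (-22.0083)·e^(−321.1/557.885) = 41.1883 + (-22.0083)·0.562386 = 28.8111 °C.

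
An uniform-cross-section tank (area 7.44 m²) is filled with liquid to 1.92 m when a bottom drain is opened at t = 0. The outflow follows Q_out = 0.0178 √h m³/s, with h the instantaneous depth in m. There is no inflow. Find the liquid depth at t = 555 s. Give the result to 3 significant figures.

0.521 m

With no inflow, A dh/dt = −0.0178 √h.
∫ h^(−1/2) dh = −(0.0178/A) ∫ dt, giving 2√h = 2√h₀ − (0.0178/A) t.
√h = √1.92 − 0.0178·555/(2·7.44) = 1.3856 − 0.66391 = 0.72173.
h = 0.72173² = 0.52089 m.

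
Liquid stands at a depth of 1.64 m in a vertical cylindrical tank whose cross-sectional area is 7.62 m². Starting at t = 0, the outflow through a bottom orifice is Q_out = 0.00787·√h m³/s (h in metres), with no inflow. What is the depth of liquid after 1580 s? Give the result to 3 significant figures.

With no inflow, A dh/dt = −0.00787 √h.
∫ h^(−1/2) dh = −(0.00787/A) ∫ dt, giving 2√h = 2√h₀ − (0.00787/A) t.
√h = √1.64 − 0.00787·1580/(2·7.62) = 1.2806 − 0.81592 = 0.46471.
h = 0.46471² = 0.21595 m.

0.216 m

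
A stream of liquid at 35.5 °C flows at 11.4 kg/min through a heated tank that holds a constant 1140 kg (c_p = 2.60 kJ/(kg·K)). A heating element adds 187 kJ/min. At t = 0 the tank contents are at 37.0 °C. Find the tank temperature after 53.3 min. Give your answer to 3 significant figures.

M c_p dT/dt = ṁ c_p (T_in − T) + Q̇.
Rearrange: dT/dt = (T_ss − T)/τ with τ = M/ṁ = 100.00 min and T_ss = T_in + Q̇/(ṁ c_p) = 41.809 °C.
T approaches T_ss exponentially: T(t) = T_ss + (T₀ − T_ss) e^(−t/τ).
T(53.3) = 41.809 + (-4.8090)·e^(−53.3/100.00) = 41.809 + (-4.8090)·0.58684 = 38.987 °C.

39.0 °C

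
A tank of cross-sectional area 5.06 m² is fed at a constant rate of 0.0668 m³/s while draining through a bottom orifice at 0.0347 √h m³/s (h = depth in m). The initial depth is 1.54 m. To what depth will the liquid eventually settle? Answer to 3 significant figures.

3.71 m

Accumulation of liquid (constant cross-section A): A dh/dt = Q_in − 0.0347 √h. At steady state dh/dt = 0:
Q_in = 0.0347 √h_ss ⇒ √h_ss = 0.0668/0.0347 = 1.9251.
h_ss = 1.9251² = 3.7059 m. (Since h₀ = 1.54 m < h_ss, the level will rise toward this value.)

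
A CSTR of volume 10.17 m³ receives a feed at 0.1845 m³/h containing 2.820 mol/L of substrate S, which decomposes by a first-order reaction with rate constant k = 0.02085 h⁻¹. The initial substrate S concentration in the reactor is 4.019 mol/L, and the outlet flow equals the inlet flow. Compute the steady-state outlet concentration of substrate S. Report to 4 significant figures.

1.312 mol/L

V dC/dt = Q(C_in − C) − k V C.
At steady state: 0 = Q C_in − (Q + kV) C_ss, so C_ss = Q C_in/(Q + kV).
C_ss = 0.1845·2.820/(0.1845 + 0.02085·10.17) = 0.520290/0.396544 = 1.31206 mol/L.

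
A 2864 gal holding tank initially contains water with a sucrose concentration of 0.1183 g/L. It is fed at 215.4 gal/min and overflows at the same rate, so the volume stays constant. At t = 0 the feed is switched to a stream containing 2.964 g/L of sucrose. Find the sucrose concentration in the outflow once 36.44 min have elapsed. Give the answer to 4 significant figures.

Transient balance on the dissolved component: V dC/dt = Q(C_in − C).
Time constant τ = V/Q = 2864/215.4 = 13.2962 min.
C approaches C_in exponentially: C(t) = C_in + (C₀ − C_in) e^(−t/τ).
C(36.44) = 2.964 + (0.1183 − 2.964)·e^(−36.44/13.2962) = 2.964 + (-2.84570)·0.0645294 = 2.78037 g/L.

2.780 g/L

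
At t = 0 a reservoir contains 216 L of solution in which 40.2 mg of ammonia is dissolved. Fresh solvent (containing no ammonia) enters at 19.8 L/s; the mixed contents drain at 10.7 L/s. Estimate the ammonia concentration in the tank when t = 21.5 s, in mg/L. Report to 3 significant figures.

0.0457 mg/L

Total volume: dV/dt = Q_in − Q_out = 9.1000 L/s, so V(t) = 216 + 9.1000 t and V(21.5) = 411.65 L.
Solute balance: dm/dt = 0 − Q_out C = −Q_out m/V(t).
Separate: dm/m = −Q_out dt/V(t) ⇒ ln(m/m₀) = −(Q_out/(Q_in−Q_out)) ln(V/V₀).
m = m₀ (V₀/V)^(Q_out/(Q_in−Q_out)) = 40.2 × (216/411.65)^(1.1758) = 18.832 mg.
C = m/V = 18.832/411.65 = 0.045749 mg/L.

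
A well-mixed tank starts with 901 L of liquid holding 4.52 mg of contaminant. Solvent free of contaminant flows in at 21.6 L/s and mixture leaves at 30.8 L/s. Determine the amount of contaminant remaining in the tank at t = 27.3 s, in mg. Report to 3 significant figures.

Let m(t) be the amount of contaminant. Volume: V(t) = V₀ + (Q_in − Q_out) t = 901 − 9.2000 t; V(27.3) = 649.84 L.
Solute balance: dm/dt = 0 − Q_out C = −Q_out m/V(t).
Separate: dm/m = −Q_out dt/V(t) ⇒ ln(m/m₀) = −(Q_out/(Q_in−Q_out)) ln(V/V₀).
m = m₀ (V₀/V)^(Q_out/(Q_in−Q_out)) = 4.52 × (901/649.84)^(-3.3478) = 1.5136 mg.

1.51 mg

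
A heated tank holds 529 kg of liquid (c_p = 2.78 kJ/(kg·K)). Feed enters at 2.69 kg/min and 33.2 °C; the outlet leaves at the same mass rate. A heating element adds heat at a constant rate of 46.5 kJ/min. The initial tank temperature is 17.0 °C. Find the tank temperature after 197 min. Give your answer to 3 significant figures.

31.2 °C

M c_p dT/dt = ṁ c_p (T_in − T) + Q̇.
τ = M/ṁ = 196.65 min; T_ss = T_in + Q̇/(ṁ c_p) = 33.2 + 46.5/(2.69·2.78) = 39.418 °C.
This is linear first-order; T(t) = T_ss + (T₀ − T_ss) e^(−t/τ).
T(197) = 39.418 + (-22.418)·e^(−197/196.65) = 39.418 + (-22.418)·0.36723 = 31.185 °C.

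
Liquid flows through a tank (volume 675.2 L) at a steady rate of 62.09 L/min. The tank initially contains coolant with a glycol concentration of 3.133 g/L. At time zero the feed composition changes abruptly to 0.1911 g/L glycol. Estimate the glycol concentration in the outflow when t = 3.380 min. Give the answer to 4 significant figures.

2.347 g/L

Unsteady species balance (constant V, well mixed): V dC/dt = Q(C_in − C).
Time constant τ = V/Q = 675.2/62.09 = 10.8745 min.
Integrating: C(t) = C_in + (C₀ − C_in) e^(−t/τ).
C(3.380) = 0.1911 + (3.133 − 0.1911)·e^(−3.380/10.8745) = 0.1911 + (2.94190)·0.732847 = 2.34706 g/L.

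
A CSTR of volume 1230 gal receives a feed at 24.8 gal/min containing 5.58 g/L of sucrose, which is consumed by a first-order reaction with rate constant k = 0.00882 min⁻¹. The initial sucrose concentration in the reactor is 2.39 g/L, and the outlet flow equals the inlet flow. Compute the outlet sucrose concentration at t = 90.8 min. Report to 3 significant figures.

Accumulation = in − out − consumed: V dC/dt = Q C_in − Q C − k V C.
dC/dt = (Q/V) C_in − (Q/V + k) C; effective rate a = Q/V + k = 0.020163 + 0.00882 = 0.028983 min⁻¹.
C_ss = Q C_in/(Q + kV) = 3.8819 g/L; C(t) = C_ss + (C₀ − C_ss) e^(−a t).
C(90.8) = 3.8819 + (-1.4919)·e^(−0.028983·90.8) = 3.8819 + (-1.4919)·0.071962 = 3.7745 g/L.

3.77 g/L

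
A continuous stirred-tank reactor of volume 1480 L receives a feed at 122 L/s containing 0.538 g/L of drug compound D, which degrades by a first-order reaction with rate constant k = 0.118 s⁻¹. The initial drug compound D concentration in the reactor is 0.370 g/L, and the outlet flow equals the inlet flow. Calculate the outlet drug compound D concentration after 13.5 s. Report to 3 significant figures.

0.231 g/L

V dC/dt = Q(C_in − C) − k V C.
This is linear with rate a = Q/V + k = 0.20043 s⁻¹.
C_ss = Q C_in/(Q + kV) = 0.22126 g/L; C(t) = C_ss + (C₀ − C_ss) e^(−a t).
C(13.5) = 0.22126 + (0.14874)·e^(−0.20043·13.5) = 0.22126 + (0.14874)·0.066814 = 0.23120 g/L.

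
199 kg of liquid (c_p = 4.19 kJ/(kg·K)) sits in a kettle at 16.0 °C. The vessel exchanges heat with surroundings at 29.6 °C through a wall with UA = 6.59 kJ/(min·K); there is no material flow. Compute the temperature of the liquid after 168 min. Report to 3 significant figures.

Unsteady energy balance on the tank contents: M c_p dT/dt = −UA(T − T_amb).
dT/dt = (T_ss − T)/τ with T_ss = T_amb = 29.600 °C, τ = M c_p/UA = 199·4.19/6.59 = 126.53 min.
This is linear first-order; T(t) = T_ss + (T₀ − T_ss) e^(−t/τ).
T(168) = 29.600 + (-13.600)·0.26506 = 25.995 °C.

26.0 °C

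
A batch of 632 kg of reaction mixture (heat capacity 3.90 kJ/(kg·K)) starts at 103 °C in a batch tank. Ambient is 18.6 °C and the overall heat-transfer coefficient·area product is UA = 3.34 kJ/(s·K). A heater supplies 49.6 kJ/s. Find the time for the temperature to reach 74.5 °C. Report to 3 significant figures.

M c_p dT/dt = −UA(T − T_amb) + Q̇.
τ = M c_p/UA = 737.96 s; T_ss = T_amb + Q̇/UA = 18.6 + 49.6/3.34 = 33.450 °C.
T(t) = T_ss + (T₀ − T_ss)e^(−t/τ); set T = 74.5:
t = −τ ln[(T − T_ss)/(T₀ − T_ss)] = −737.96 · ln(0.59022) = 389.10 s.

389 s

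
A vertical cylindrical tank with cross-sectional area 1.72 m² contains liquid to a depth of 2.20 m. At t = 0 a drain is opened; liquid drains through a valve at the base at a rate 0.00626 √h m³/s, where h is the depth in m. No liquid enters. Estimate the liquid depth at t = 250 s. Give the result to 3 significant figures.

1.06 m

Mass balance (ρ constant): A dh/dt = −0.00626 √h.
This is separable: 2 d(√h)/dt = −0.00626/A, so √h = √h₀ − (0.00626/(2A)) t.
√h = √2.20 − 0.00626·250/(2·1.72) = 1.4832 − 0.45494 = 1.0283.
h = 1.0283² = 1.0574 m.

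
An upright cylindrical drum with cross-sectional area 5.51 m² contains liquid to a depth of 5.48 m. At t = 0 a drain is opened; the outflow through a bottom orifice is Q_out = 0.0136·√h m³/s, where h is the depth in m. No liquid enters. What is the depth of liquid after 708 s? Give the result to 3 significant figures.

2.15 m

A dh/dt = −Q_out = −0.0136 √h.
Separate and integrate: 2(√h − √h₀) = −(0.0136/A) t.
√h = √5.48 − 0.0136·708/(2·5.51) = 2.3409 − 0.87376 = 1.4672.
h = 1.4672² = 2.1526 m.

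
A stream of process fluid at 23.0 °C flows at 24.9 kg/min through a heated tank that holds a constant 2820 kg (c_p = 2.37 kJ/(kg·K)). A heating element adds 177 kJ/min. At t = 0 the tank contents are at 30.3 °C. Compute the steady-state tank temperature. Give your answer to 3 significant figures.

26.0 °C

M c_p dT/dt = ṁ c_p (T_in − T) + Q̇.
At steady state dT/dt = 0 ⇒ T_ss = T_in + Q̇/(ṁ c_p) = 23.0 + 177/(24.9·2.37) = 25.999 °C.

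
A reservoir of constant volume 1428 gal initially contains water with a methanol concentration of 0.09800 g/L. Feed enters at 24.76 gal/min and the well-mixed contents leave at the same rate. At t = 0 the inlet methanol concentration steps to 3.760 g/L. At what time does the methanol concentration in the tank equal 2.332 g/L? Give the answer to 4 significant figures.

Species balance: V dC/dt = Q(C_in − C) ⇒ τ = V/Q = 57.6737 min.
C(t) = C_in + (C₀ − C_in) e^(−t/τ). Set C = 2.332 and solve for t:
e^(−t/τ) = (C − C_in)/(C₀ − C_in) = (2.332 − 3.760)/(0.09800 − 3.760) = 0.389951
t = −τ ln(…) = 57.6737 × 0.941735 = 54.3133 min.

54.31 min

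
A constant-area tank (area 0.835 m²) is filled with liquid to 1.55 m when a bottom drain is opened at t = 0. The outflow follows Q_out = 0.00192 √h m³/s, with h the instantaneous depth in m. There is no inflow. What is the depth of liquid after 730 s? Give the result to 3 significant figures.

0.165 m

A dh/dt = −Q_out = −0.00192 √h.
Separate and integrate: 2(√h − √h₀) = −(0.00192/A) t.
√h = √1.55 − 0.00192·730/(2·0.835) = 1.2450 − 0.83928 = 0.40571.
h = 0.40571² = 0.16460 m.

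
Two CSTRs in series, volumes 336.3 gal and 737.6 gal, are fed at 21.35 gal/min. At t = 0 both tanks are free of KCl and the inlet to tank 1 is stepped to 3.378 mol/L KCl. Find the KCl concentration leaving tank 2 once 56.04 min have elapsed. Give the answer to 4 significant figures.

2.233 mol/L

Time constants: τᵢ = Vᵢ/Q for each well-mixed tank.
τ₁ = 336.3/21.35 = 15.7518 min; τ₂ = 737.6/21.35 = 34.5480 min.
Tank 1: C₁ = C_in(1 − e^(−t/τ₁)). Tank 2 (τ₁ ≠ τ₂): C₂ = C_in[1 − (τ₁ e^(−t/τ₁) − τ₂ e^(−t/τ₂))/(τ₁ − τ₂)].
At t = 56.04: e^(−t/τ₁) = 0.0285044, e^(−t/τ₂) = 0.197485.
C₂ = 3.378·[1 − (15.7518·0.0285044 − 34.5480·0.197485)/(-18.7963)] = 3.378·0.660904 = 2.23253 mol/L.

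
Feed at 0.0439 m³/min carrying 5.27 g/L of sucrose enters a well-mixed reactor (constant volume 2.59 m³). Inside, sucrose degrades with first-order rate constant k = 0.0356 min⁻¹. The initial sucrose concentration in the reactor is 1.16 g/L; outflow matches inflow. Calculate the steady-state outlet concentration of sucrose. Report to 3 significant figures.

Accumulation = in − out − consumed: V dC/dt = Q C_in − Q C − k V C.
At steady state: 0 = Q C_in − (Q + kV) C_ss, so C_ss = Q C_in/(Q + kV).
C_ss = 0.0439·5.27/(0.0439 + 0.0356·2.59) = 0.23135/0.13610 = 1.6998 g/L.

1.70 g/L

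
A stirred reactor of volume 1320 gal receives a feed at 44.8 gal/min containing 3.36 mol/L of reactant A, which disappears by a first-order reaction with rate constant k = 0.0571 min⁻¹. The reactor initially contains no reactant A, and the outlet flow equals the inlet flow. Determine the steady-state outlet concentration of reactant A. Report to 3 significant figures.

Species balance: V dC/dt = Q C_in − Q C − k V C.
Steady state (dC/dt = 0): C_ss = Q C_in/(Q + kV) = C_in/(1 + kV/Q).
C_ss = 44.8·3.36/(44.8 + 0.0571·1320) = 150.53/120.17 = 1.2526 mol/L.

1.25 mol/L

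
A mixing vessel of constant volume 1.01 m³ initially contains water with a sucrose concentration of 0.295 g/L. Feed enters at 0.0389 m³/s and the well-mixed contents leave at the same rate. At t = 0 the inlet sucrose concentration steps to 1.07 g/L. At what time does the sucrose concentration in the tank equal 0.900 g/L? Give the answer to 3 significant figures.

39.4 s

Species balance: V dC/dt = Q(C_in − C) ⇒ τ = V/Q = 25.964 s.
C(t) = C_in + (C₀ − C_in) e^(−t/τ). Set C = 0.900 and solve for t:
e^(−t/τ) = (C − C_in)/(C₀ − C_in) = (0.900 − 1.07)/(0.295 − 1.07) = 0.21935
t = −τ ln(…) = 25.964 × 1.5171 = 39.389 s.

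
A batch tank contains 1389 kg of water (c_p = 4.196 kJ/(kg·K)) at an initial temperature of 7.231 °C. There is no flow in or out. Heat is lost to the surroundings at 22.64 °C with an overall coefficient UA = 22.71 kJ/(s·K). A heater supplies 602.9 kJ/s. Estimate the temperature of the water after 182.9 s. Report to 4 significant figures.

28.62 °C

Energy balance: M c_p dT/dt = −UA(T − T_amb) + Q̇.
dT/dt = (T_ss − T)/τ with T_ss = T_amb + Q̇/UA = 22.64 + 602.9/22.71 = 49.1878 °C, τ = M c_p/UA = 1389·4.196/22.71 = 256.638 s.
T approaches T_ss exponentially: T(t) = T_ss + (T₀ − T_ss) e^(−t/τ).
T(182.9) = 49.1878 + (-41.9568)·0.490330 = 28.6151 °C.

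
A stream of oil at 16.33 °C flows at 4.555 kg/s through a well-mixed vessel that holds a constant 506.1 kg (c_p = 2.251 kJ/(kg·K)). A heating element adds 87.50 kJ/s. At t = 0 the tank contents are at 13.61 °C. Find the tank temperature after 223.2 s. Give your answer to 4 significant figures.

M c_p dT/dt = ṁ c_p (T_in − T) + Q̇.
τ = M/ṁ = 111.109 s; T_ss = T_in + Q̇/(ṁ c_p) = 16.33 + 87.50/(4.555·2.251) = 24.8638 °C.
Solution: T(t) = T_ss + (T₀ − T_ss) e^(−t/τ).
T(223.2) = 24.8638 + (-11.2538)·e^(−223.2/111.109) = 24.8638 + (-11.2538)·0.134144 = 23.3542 °C.

23.35 °C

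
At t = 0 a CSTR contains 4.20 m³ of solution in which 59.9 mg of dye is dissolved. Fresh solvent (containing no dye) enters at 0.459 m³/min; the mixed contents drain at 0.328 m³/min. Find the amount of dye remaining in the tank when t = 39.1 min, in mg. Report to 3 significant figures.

8.14 mg

Total volume: dV/dt = Q_in − Q_out = 0.13100 m³/min, so V(t) = 4.20 + 0.13100 t and V(39.1) = 9.3221 m³.
Solute balance: dm/dt = 0 − Q_out C = −Q_out m/V(t).
dm/m = −Q_out dt/(V₀ + 0.13100 t); integrating gives ln(m/m₀) = −(Q_out/(Q_in−Q_out)) ln(V/V₀).
m = m₀ (V₀/V)^(Q_out/(Q_in−Q_out)) = 59.9 × (4.20/9.3221)^(2.5038) = 8.1366 mg.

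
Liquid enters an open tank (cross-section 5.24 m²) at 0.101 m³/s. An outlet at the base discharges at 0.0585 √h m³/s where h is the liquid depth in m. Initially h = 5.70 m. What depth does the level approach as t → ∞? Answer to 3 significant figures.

2.98 m

Volume balance on the tank: A dh/dt = Q_in − 0.0585 √h. At steady state dh/dt = 0:
Q_in = 0.0585 √h_ss ⇒ √h_ss = 0.101/0.0585 = 1.7265.
h_ss = 1.7265² = 2.9808 m. (Since h₀ = 5.70 m > h_ss, the level will fall toward this value.)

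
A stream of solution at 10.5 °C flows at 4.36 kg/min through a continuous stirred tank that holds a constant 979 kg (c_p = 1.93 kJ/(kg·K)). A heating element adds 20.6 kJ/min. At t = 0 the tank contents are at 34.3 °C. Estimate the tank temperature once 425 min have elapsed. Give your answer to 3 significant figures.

First-law balance (no shaft work): M c_p dT/dt = ṁ c_p (T_in − T) + 20.6.
τ = M/ṁ = 224.54 min; T_ss = T_in + Q̇/(ṁ c_p) = 10.5 + 20.6/(4.36·1.93) = 12.948 °C.
T approaches T_ss exponentially: T(t) = T_ss + (T₀ − T_ss) e^(−t/τ).
T(425) = 12.948 + (21.352)·e^(−425/224.54) = 12.948 + (21.352)·0.15066 = 16.165 °C.

16.2 °C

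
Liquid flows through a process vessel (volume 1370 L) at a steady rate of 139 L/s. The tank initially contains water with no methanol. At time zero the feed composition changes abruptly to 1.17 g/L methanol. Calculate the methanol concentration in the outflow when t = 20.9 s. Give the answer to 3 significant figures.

1.03 g/L

Accumulation = in − out for the solute gives V dC/dt = Q(C_in − C).
Time constant τ = V/Q = 1370/139 = 9.8561 s.
Solution: C(t) = C_in + (C₀ − C_in) e^(−t/τ).
C(20.9) = 1.17 + (0 − 1.17)·e^(−20.9/9.8561) = 1.17 + (-1.1700)·0.11997 = 1.0296 g/L.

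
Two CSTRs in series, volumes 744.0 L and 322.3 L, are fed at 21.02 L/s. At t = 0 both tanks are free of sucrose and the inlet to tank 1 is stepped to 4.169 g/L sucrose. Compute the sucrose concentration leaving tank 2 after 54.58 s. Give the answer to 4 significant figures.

Time constants: τᵢ = Vᵢ/Q for each well-mixed tank.
τ₁ = 744.0/21.02 = 35.3949 s; τ₂ = 322.3/21.02 = 15.3330 s.
Solving the cascade with C₁(0)=C₂(0)=0 gives C₂(t) = C_in[1 − (τ₁ e^(−t/τ₁) − τ₂ e^(−t/τ₂))/(τ₁ − τ₂)].
At t = 54.58: e^(−t/τ₁) = 0.213946, e^(−t/τ₂) = 0.0284491.
C₂ = 4.169·[1 − (35.3949·0.213946 − 15.3330·0.0284491)/(20.0618)] = 4.169·0.644281 = 2.68601 g/L.

2.686 g/L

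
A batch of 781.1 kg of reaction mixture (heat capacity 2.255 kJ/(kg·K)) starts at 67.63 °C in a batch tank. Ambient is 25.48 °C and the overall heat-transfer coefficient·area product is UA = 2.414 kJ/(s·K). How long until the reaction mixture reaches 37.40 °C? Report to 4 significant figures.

M c_p dT/dt = −UA(T − T_amb).
τ = M c_p/UA = 729.652 s; T_ss = T_amb = 25.4800 °C.
T(t) = T_ss + (T₀ − T_ss)e^(−t/τ); set T = 37.40:
t = −τ ln[(T − T_ss)/(T₀ − T_ss)] = −729.652 · ln(0.282800) = 921.563 s.

921.6 s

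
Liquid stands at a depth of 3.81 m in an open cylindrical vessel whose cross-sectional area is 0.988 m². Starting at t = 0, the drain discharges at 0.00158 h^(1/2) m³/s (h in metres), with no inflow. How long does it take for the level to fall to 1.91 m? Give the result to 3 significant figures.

713 s

A dh/dt = −Q_out = −0.00158 √h.
Separate and integrate: 2(√h − √h₀) = −(0.00158/A) t.
t = 2A(√h₀ − √h)/0.00158 = 2·0.988·(√3.81 − √1.91)/0.00158
  = 1.9760 × (1.9519 − 1.3820) / 0.00158 = 712.73 s.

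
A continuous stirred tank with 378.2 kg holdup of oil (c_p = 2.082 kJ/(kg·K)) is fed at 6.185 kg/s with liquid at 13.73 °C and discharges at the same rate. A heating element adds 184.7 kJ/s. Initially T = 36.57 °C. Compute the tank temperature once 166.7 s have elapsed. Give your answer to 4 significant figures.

M c_p dT/dt = ṁ c_p (T_in − T) + Q̇.
τ = M/ṁ = 61.1479 s; T_ss = T_in + Q̇/(ṁ c_p) = 13.73 + 184.7/(6.185·2.082) = 28.0732 °C.
Solution: T(t) = T_ss + (T₀ − T_ss) e^(−t/τ).
T(166.7) = 28.0732 + (8.49679)·e^(−166.7/61.1479) = 28.0732 + (8.49679)·0.0654692 = 28.6295 °C.

28.63 °C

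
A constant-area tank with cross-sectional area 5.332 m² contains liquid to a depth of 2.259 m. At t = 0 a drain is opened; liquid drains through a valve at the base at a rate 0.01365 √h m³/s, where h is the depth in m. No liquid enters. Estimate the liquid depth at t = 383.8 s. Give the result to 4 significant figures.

1.024 m

Volume balance on the tank: A dh/dt = −0.01365 √h.
∫ h^(−1/2) dh = −(0.01365/A) ∫ dt, giving 2√h = 2√h₀ − (0.01365/A) t.
√h = √2.259 − 0.01365·383.8/(2·5.332) = 1.50300 − 0.491267 = 1.01173.
h = 1.01173² = 1.02360 m.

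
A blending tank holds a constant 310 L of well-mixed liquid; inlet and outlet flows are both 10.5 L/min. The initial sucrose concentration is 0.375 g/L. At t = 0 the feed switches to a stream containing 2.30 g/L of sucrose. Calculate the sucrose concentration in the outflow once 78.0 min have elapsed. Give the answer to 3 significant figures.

2.16 g/L

Unsteady species balance (constant V, well mixed): V dC/dt = Q(C_in − C).
So dC/dt = (C_in − C)/τ with τ = V/Q = 310/10.5 = 29.524 min.
Integrating: C(t) = C_in + (C₀ − C_in) e^(−t/τ).
C(78.0) = 2.30 + (0.375 − 2.30)·e^(−78.0/29.524) = 2.30 + (-1.9250)·0.071223 = 2.1629 g/L.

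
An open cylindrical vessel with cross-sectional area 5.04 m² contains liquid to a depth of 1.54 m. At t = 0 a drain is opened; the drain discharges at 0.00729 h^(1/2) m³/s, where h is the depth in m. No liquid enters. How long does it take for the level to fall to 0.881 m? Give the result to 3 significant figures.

With no inflow, A dh/dt = −0.00729 √h.
∫ h^(−1/2) dh = −(0.00729/A) ∫ dt, giving 2√h = 2√h₀ − (0.00729/A) t.
t = 2A(√h₀ − √h)/0.00729 = 2·5.04·(√1.54 − √0.881)/0.00729
  = 10.080 × (1.2410 − 0.93862) / 0.00729 = 418.07 s.

418 s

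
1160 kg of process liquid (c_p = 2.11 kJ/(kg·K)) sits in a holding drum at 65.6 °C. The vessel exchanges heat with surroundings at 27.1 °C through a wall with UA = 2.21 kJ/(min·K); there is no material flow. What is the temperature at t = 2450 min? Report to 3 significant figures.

Lumped-capacitance energy balance: M c_p dT/dt = UA(T_amb − T).
dT/dt = (T_ss − T)/τ with T_ss = T_amb = 27.100 °C, τ = M c_p/UA = 1160·2.11/2.21 = 1107.5 min.
Solution: T(t) = T_ss + (T₀ − T_ss) e^(−t/τ).
T(2450) = 27.100 + (38.500)·0.10946 = 31.314 °C.

31.3 °C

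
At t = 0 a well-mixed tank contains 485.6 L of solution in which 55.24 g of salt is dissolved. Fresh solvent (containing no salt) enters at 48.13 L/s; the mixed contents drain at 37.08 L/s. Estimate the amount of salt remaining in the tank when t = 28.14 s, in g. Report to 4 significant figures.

10.50 g

Let m(t) be the amount of salt. Volume: V(t) = V₀ + (Q_in − Q_out) t = 485.6 + 11.0500 t; V(28.14) = 796.547 L.
Solute balance: dm/dt = 0 − Q_out C = −Q_out m/V(t).
Separate: dm/m = −Q_out dt/V(t) ⇒ ln(m/m₀) = −(Q_out/(Q_in−Q_out)) ln(V/V₀).
m = m₀ (V₀/V)^(Q_out/(Q_in−Q_out)) = 55.24 × (485.6/796.547)^(3.35566) = 10.4957 g.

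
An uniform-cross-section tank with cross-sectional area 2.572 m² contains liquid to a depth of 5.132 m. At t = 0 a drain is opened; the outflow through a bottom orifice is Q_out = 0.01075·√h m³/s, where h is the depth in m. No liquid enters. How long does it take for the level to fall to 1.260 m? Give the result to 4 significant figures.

546.9 s

A dh/dt = −Q_out = −0.01075 √h.
∫ h^(−1/2) dh = −(0.01075/A) ∫ dt, giving 2√h = 2√h₀ − (0.01075/A) t.
t = 2A(√h₀ − √h)/0.01075 = 2·2.572·(√5.132 − √1.260)/0.01075
  = 5.14400 × (2.26539 − 1.12250) / 0.01075 = 546.888 s.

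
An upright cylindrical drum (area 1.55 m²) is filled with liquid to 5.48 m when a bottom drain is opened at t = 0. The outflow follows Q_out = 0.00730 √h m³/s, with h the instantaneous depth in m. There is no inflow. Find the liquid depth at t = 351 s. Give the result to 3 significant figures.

Volume balance on the tank: A dh/dt = −0.00730 √h.
This is separable: 2 d(√h)/dt = −0.00730/A, so √h = √h₀ − (0.00730/(2A)) t.
√h = √5.48 − 0.00730·351/(2·1.55) = 2.3409 − 0.82655 = 1.5144.
h = 1.5144² = 2.2934 m.

2.29 m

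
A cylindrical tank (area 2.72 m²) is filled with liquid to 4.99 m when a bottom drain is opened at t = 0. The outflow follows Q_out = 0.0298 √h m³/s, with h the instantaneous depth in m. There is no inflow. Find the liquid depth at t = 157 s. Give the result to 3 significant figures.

With no inflow, A dh/dt = −0.0298 √h.
∫ h^(−1/2) dh = −(0.0298/A) ∫ dt, giving 2√h = 2√h₀ − (0.0298/A) t.
√h = √4.99 − 0.0298·157/(2·2.72) = 2.2338 − 0.86004 = 1.3738.
h = 1.3738² = 1.8873 m.

1.89 m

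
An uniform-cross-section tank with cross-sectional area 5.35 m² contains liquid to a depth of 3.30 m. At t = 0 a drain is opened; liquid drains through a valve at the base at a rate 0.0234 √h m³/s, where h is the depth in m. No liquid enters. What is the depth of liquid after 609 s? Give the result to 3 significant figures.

A dh/dt = −Q_out = −0.0234 √h.
Separate and integrate: 2(√h − √h₀) = −(0.0234/A) t.
√h = √3.30 − 0.0234·609/(2·5.35) = 1.8166 − 1.3318 = 0.48476.
h = 0.48476² = 0.23499 m.

0.235 m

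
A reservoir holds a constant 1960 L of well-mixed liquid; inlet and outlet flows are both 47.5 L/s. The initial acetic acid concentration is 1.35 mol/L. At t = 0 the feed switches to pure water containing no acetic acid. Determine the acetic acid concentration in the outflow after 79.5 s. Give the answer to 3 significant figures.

Unsteady species balance (constant V, well mixed): V dC/dt = Q(C_in − C).
Time constant τ = V/Q = 1960/47.5 = 41.263 s.
C approaches C_in exponentially: C(t) = C_in + (C₀ − C_in) e^(−t/τ).
C(79.5) = 0 + (1.35 − 0)·e^(−79.5/41.263) = 0 + (1.3500)·0.14563 = 0.19661 mol/L.

0.197 mol/L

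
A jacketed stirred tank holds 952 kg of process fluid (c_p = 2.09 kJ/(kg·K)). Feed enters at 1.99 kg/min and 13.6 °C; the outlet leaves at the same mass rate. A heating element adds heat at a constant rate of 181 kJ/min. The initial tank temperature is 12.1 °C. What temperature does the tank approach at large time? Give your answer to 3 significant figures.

57.1 °C

M c_p dT/dt = ṁ c_p (T_in − T) + Q̇.
At steady state dT/dt = 0 ⇒ T_ss = T_in + Q̇/(ṁ c_p) = 13.6 + 181/(1.99·2.09) = 57.119 °C.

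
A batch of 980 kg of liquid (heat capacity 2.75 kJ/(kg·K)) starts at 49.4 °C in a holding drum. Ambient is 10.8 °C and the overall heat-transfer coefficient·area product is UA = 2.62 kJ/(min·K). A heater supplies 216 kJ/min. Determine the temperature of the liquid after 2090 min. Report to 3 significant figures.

87.5 °C

M c_p dT/dt = −UA(T − T_amb) + Q̇.
dT/dt = (T_ss − T)/τ with T_ss = T_amb + Q̇/UA = 10.8 + 216/2.62 = 93.243 °C, τ = M c_p/UA = 980·2.75/2.62 = 1028.6 min.
Integrating: T(t) = T_ss + (T₀ − T_ss) e^(−t/τ).
T(2090) = 93.243 + (-43.843)·0.13109 = 87.495 °C.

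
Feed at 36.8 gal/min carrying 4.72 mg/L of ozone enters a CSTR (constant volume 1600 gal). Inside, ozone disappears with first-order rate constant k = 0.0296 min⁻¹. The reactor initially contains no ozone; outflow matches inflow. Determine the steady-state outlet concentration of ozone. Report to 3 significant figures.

Species balance: V dC/dt = Q C_in − Q C − k V C.
Steady state (dC/dt = 0): C_ss = Q C_in/(Q + kV) = C_in/(1 + kV/Q).
C_ss = 36.8·4.72/(36.8 + 0.0296·1600) = 173.70/84.160 = 2.0639 mg/L.

2.06 mg/L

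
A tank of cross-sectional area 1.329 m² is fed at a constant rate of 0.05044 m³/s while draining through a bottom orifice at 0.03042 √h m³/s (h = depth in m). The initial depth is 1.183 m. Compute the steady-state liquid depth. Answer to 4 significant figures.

2.749 m

Level balance: A dh/dt = 0.05044 − 0.03042 √h. Setting dh/dt = 0:
Q_in = 0.03042 √h_ss ⇒ √h_ss = 0.05044/0.03042 = 1.65812.
h_ss = 1.65812² = 2.74936 m. (Since h₀ = 1.183 m < h_ss, the level will rise toward this value.)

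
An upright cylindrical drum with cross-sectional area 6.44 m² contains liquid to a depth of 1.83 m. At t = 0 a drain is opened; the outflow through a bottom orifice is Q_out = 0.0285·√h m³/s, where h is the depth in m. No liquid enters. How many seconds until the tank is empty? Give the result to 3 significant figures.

With no inflow, A dh/dt = −0.0285 √h.
Separate and integrate: 2(√h − √h₀) = −(0.0285/A) t.
Set h = 0: 2√h₀ = (0.0285/A) t_empty ⇒ t_empty = 2A√h₀/0.0285.
t_empty = 2·6.44·√1.83/0.0285 = 12.880·1.3528/0.0285 = 611.36 s.

611 s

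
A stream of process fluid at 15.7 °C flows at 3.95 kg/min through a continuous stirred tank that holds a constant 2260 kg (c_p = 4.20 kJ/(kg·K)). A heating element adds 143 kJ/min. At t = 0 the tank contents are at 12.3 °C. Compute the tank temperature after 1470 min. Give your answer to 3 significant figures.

M c_p dT/dt = ṁ c_p (T_in − T) + Q̇.
Rearrange: dT/dt = (T_ss − T)/τ with τ = M/ṁ = 572.15 min and T_ss = T_in + Q̇/(ṁ c_p) = 24.320 °C.
This is linear first-order; T(t) = T_ss + (T₀ − T_ss) e^(−t/τ).
T(1470) = 24.320 + (-12.020)·e^(−1470/572.15) = 24.320 + (-12.020)·0.076593 = 23.399 °C.

23.4 °C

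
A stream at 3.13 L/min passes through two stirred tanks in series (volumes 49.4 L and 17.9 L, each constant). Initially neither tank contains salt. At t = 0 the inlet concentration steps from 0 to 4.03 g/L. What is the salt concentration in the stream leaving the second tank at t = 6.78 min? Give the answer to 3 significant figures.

0.617 g/L

Each tank obeys Vᵢ dCᵢ/dt = Q(Cᵢ₋₁ − Cᵢ), so τᵢ = Vᵢ/Q.
τ₁ = 49.4/3.13 = 15.783 min; τ₂ = 17.9/3.13 = 5.7188 min.
Solving the cascade with C₁(0)=C₂(0)=0 gives C₂(t) = C_in[1 − (τ₁ e^(−t/τ₁) − τ₂ e^(−t/τ₂))/(τ₁ − τ₂)].
At t = 6.78: e^(−t/τ₁) = 0.65078, e^(−t/τ₂) = 0.30558.
C₂ = 4.03·[1 − (15.783·0.65078 − 5.7188·0.30558)/(10.064)] = 4.03·0.15306 = 0.61682 g/L.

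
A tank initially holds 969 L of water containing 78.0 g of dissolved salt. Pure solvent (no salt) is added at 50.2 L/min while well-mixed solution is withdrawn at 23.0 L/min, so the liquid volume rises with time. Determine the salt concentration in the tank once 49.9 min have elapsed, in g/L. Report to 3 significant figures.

0.0160 g/L

Let m(t) be the amount of salt. Volume: V(t) = V₀ + (Q_in − Q_out) t = 969 + 27.200 t; V(49.9) = 2326.3 L.
No salt enters, so dm/dt = −Q_out · (m/V).
Separate: dm/m = −Q_out dt/V(t) ⇒ ln(m/m₀) = −(Q_out/(Q_in−Q_out)) ln(V/V₀).
m = m₀ (V₀/V)^(Q_out/(Q_in−Q_out)) = 78.0 × (969/2326.3)^(0.84559) = 37.195 g.
C = m/V = 37.195/2326.3 = 0.015989 g/L.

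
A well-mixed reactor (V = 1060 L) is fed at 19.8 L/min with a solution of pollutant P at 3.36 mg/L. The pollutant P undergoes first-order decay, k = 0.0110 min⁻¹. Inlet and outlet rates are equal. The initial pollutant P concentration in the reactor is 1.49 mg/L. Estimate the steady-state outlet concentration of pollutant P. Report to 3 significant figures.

Accumulation = in − out − consumed: V dC/dt = Q C_in − Q C − k V C.
Steady state (dC/dt = 0): C_ss = Q C_in/(Q + kV) = C_in/(1 + kV/Q).
C_ss = 19.8·3.36/(19.8 + 0.0110·1060) = 66.528/31.460 = 2.1147 mg/L.

2.11 mg/L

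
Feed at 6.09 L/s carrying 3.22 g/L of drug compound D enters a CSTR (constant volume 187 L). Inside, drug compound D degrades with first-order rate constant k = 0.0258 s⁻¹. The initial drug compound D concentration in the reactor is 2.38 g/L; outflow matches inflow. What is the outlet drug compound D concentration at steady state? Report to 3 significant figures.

1.80 g/L

Accumulation = in − out − consumed: V dC/dt = Q C_in − Q C − k V C.
Steady state (dC/dt = 0): C_ss = Q C_in/(Q + kV) = C_in/(1 + kV/Q).
C_ss = 6.09·3.22/(6.09 + 0.0258·187) = 19.610/10.915 = 1.7967 g/L.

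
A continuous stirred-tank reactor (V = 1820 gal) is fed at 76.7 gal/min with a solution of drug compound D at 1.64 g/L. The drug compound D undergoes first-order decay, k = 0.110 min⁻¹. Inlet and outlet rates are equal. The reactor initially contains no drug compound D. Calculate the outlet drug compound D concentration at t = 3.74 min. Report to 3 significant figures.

0.197 g/L

Species balance: V dC/dt = Q C_in − Q C − k V C.
dC/dt = (Q/V) C_in − (Q/V + k) C; effective rate a = Q/V + k = 0.042143 + 0.110 = 0.15214 min⁻¹.
C_ss = Q C_in/(Q + kV) = 0.45427 g/L; C(t) = C_ss + (C₀ − C_ss) e^(−a t).
C(3.74) = 0.45427 + (-0.45427)·e^(−0.15214·3.74) = 0.45427 + (-0.45427)·0.56608 = 0.19712 g/L.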